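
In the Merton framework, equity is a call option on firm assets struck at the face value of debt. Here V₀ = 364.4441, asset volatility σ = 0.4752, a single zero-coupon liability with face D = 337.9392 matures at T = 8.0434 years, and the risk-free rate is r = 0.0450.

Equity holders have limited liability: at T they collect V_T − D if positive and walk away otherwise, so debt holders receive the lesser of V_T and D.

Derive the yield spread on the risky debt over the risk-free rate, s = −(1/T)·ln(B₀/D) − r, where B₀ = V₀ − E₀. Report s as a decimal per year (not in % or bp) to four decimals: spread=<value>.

d₁ = [ln(V₀/D) + (r + σ²/2)T] / (σ√T)
   = [ln(364.4441/337.9392) + (0.0450 + 0.5·0.4752²)·8.0434] / (0.4752·√8.0434)
   = [0.075507 + 1.270113] / 1.347709 = 0.998450
d₂ = d₁ − σ√T = 0.998450 − 1.347709 = -0.349259
N(d₁) = 0.840969,  N(d₂) = 0.363447,  e^(−rT) = 0.696315
E₀ = V₀·N(d₁) − D·e^(−rT)·N(d₂)
   = 364.4441·0.840969 − 337.9392·0.696315·0.363447 = 220.962770
B₀ = V₀ − E₀ = 364.4441 − 220.962770 = 143.481330
spread = −(1/T)·ln(B₀/D) − r = −(1/8.0434)·ln(143.481330/337.9392) − 0.0450 = 0.06150485

spread=0.0615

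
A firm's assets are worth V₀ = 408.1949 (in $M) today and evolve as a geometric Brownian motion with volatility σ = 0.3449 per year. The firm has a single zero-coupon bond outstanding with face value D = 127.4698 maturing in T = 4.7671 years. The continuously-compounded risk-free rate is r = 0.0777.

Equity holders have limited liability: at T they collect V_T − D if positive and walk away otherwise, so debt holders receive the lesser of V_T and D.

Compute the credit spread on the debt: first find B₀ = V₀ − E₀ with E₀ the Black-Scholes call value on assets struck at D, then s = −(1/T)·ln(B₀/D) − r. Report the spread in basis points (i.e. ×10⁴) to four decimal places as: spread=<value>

spread=24.8395

d₁ = [ln(V₀/D) + (r + σ²/2)T] / (σ√T)
   = [ln(408.1949/127.4698) + (0.0777 + 0.5·0.3449²)·4.7671] / (0.3449·√4.7671)
   = [1.163865 + 0.653941] / 0.753044 = 2.413945
d₂ = d₁ − σ√T = 2.413945 − 0.753044 = 1.660901
N(d₁) = 0.992110,  N(d₂) = 0.951633,  e^(−rT) = 0.690456
E₀ = V₀·N(d₁) − D·e^(−rT)·N(d₂)
   = 408.1949·0.992110 − 127.4698·0.690456·0.951633 = 321.218696
B₀ = V₀ − E₀ = 408.1949 − 321.218696 = 86.976204
spread = −(1/T)·ln(B₀/D) − r = −(1/4.7671)·ln(86.976204/127.4698) − 0.0777 = 0.00248395
in basis points: 0.00248395 × 10⁴ = 24.8395 bp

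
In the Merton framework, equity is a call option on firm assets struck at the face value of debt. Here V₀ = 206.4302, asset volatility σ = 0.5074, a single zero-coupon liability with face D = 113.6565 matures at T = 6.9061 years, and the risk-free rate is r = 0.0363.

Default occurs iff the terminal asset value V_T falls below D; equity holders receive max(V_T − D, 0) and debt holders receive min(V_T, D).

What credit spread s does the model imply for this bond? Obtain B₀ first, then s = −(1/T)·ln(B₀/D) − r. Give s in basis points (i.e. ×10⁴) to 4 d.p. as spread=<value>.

spread=490.6805

d₁ = [ln(V₀/D) + (r + σ²/2)T] / (σ√T)
   = [ln(206.4302/113.6565) + (0.0363 + 0.5·0.5074²)·6.9061] / (0.5074·√6.9061)
   = [0.596782 + 1.139696] / 1.333420 = 1.302273
d₂ = d₁ − σ√T = 1.302273 − 1.333420 = -0.031146
N(d₁) = 0.903589,  N(d₂) = 0.487576,  e^(−rT) = 0.778262
E₀ = V₀·N(d₁) − D·e^(−rT)·N(d₂)
   = 206.4302·0.903589 − 113.6565·0.778262·0.487576 = 143.399590
B₀ = V₀ − E₀ = 206.4302 − 143.399590 = 63.030610
spread = −(1/T)·ln(B₀/D) − r = −(1/6.9061)·ln(63.030610/113.6565) − 0.0363 = 0.04906805
in basis points: 0.04906805 × 10⁴ = 490.6805 bp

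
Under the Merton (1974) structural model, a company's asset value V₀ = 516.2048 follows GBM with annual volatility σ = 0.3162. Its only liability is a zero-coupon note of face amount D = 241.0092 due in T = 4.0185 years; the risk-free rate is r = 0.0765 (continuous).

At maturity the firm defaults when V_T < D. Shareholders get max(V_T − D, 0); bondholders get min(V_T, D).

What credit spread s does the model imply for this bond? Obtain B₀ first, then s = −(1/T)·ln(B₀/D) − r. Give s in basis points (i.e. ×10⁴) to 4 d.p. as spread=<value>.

d₁ = [ln(V₀/D) + (r + σ²/2)T] / (σ√T)
   = [ln(516.2048/241.0092) + (0.0765 + 0.5·0.3162²)·4.0185] / (0.3162·√4.0185)
   = [0.761668 + 0.508305] / 0.633861 = 2.003553
d₂ = d₁ − σ√T = 2.003553 − 0.633861 = 1.369692
N(d₁) = 0.977441,  N(d₂) = 0.914608,  e^(−rT) = 0.735345
E₀ = V₀·N(d₁) − D·e^(−rT)·N(d₂)
   = 516.2048·0.977441 − 241.0092·0.735345·0.914608 = 342.468294
B₀ = V₀ − E₀ = 516.2048 − 342.468294 = 173.736506
spread = −(1/T)·ln(B₀/D) − r = −(1/4.0185)·ln(173.736506/241.0092) − 0.0765 = 0.00494713
in basis points: 0.00494713 × 10⁴ = 49.4713 bp

spread=49.4713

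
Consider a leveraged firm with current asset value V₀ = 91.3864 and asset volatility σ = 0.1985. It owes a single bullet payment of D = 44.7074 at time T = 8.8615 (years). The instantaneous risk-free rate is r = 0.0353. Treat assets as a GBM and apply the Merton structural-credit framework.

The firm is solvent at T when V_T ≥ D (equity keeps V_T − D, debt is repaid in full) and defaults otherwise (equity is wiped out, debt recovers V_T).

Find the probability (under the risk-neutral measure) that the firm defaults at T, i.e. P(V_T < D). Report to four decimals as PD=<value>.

d₁ = [ln(V₀/D) + (r + σ²/2)T] / (σ√T)
   = [ln(91.3864/44.7074) + (0.0353 + 0.5·0.1985²)·8.8615] / (0.1985·√8.8615)
   = [0.714958 + 0.487392] / 0.590900 = 2.034777
d₂ = d₁ − σ√T = 2.034777 − 0.590900 = 1.443877
risk-neutral PD = N(−d₂) = N(-1.443877) = 0.074387

PD=0.0744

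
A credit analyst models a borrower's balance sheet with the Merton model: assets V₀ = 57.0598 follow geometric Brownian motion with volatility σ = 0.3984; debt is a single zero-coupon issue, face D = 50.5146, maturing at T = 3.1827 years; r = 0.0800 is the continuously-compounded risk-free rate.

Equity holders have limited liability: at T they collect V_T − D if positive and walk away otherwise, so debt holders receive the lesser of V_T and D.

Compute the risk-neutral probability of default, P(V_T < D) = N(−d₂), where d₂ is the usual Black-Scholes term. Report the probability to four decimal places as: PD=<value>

d₁ = [ln(V₀/D) + (r + σ²/2)T] / (σ√T)
   = [ln(57.0598/50.5146) + (0.0800 + 0.5·0.3984²)·3.1827] / (0.3984·√3.1827)
   = [0.121837 + 0.507199] / 0.710751 = 0.885031
d₂ = d₁ − σ√T = 0.885031 − 0.710751 = 0.174281
risk-neutral PD = N(−d₂) = N(-0.174281) = 0.430822

PD=0.4308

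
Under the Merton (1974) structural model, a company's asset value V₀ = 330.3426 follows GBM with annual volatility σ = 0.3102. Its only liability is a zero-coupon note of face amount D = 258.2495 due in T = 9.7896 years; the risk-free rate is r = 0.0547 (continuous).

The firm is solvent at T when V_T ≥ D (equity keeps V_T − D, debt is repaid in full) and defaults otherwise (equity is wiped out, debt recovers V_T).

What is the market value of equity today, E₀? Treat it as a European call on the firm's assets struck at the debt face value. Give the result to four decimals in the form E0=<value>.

d₁ = [ln(V₀/D) + (r + σ²/2)T] / (σ√T)
   = [ln(330.3426/258.2495) + (0.0547 + 0.5·0.3102²)·9.7896] / (0.3102·√9.7896)
   = [0.246204 + 1.006489] / 0.970564 = 1.290685
d₂ = d₁ − σ√T = 1.290685 − 0.970564 = 0.320121
N(d₁) = 0.901594,  N(d₂) = 0.625562,  e^(−rT) = 0.585382
E₀ = V₀·N(d₁) − D·e^(−rT)·N(d₂)
   = 330.3426·0.901594 − 258.2495·0.585382·0.625562 = 203.265764

E0=203.2658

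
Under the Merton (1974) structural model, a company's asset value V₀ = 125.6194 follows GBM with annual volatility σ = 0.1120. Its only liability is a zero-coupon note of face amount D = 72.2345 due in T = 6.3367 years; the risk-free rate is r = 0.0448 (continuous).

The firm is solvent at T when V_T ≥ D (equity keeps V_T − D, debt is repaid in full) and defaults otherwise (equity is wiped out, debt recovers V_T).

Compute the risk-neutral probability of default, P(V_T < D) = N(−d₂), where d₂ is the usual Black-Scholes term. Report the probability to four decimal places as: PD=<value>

PD=0.0023

d₁ = [ln(V₀/D) + (r + σ²/2)T] / (σ√T)
   = [ln(125.6194/72.2345) + (0.0448 + 0.5·0.1120²)·6.3367] / (0.1120·√6.3367)
   = [0.553339 + 0.323628] / 0.281935 = 3.110524
d₂ = d₁ − σ√T = 3.110524 − 0.281935 = 2.828589
risk-neutral PD = N(−d₂) = N(-2.828589) = 0.002338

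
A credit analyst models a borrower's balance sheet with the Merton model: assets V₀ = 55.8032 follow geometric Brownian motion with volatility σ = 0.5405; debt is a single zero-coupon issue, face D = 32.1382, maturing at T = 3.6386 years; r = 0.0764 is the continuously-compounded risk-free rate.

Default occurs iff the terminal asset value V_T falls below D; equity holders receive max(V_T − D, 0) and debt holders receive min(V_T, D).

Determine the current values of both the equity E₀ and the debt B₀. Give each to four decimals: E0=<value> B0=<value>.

d₁ = [ln(V₀/D) + (r + σ²/2)T] / (σ√T)
   = [ln(55.8032/32.1382) + (0.0764 + 0.5·0.5405²)·3.6386] / (0.5405·√3.6386)
   = [0.551786 + 0.809480] / 1.031010 = 1.320323
d₂ = d₁ − σ√T = 1.320323 − 1.031010 = 0.289313
N(d₁) = 0.906636,  N(d₂) = 0.613829,  e^(−rT) = 0.757305
E₀ = V₀·N(d₁) − D·e^(−rT)·N(d₂)
   = 55.8032·0.906636 − 32.1382·0.757305·0.613829 = 35.653580
B₀ = V₀ − E₀ = 55.8032 − 35.653580 = 20.149620

E0=35.6536 B0=20.1496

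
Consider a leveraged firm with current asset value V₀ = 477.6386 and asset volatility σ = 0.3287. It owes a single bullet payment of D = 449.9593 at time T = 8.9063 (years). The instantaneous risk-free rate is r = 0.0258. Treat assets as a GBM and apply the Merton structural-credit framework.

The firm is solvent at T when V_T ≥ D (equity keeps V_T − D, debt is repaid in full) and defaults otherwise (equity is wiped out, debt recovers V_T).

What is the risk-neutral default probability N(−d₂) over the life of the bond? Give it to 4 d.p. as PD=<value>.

d₁ = [ln(V₀/D) + (r + σ²/2)T] / (σ√T)
   = [ln(477.6386/449.9593) + (0.0258 + 0.5·0.3287²)·8.9063] / (0.3287·√8.9063)
   = [0.059697 + 0.710917] / 0.980953 = 0.785577
d₂ = d₁ − σ√T = 0.785577 − 0.980953 = -0.195376
risk-neutral PD = N(−d₂) = N(0.195376) = 0.577451

PD=0.5775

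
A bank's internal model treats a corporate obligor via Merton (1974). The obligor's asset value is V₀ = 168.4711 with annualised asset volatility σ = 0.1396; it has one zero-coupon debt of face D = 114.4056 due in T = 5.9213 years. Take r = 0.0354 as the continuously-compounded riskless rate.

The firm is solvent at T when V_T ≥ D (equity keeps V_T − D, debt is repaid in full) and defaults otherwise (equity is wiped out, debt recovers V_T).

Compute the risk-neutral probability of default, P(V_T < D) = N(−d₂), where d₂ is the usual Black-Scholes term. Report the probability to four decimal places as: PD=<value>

d₁ = [ln(V₀/D) + (r + σ²/2)T] / (σ√T)
   = [ln(168.4711/114.4056) + (0.0354 + 0.5·0.1396²)·5.9213] / (0.1396·√5.9213)
   = [0.387014 + 0.267312] / 0.339699 = 1.926194
d₂ = d₁ − σ√T = 1.926194 − 0.339699 = 1.586496
risk-neutral PD = N(−d₂) = N(-1.586496) = 0.056313

PD=0.0563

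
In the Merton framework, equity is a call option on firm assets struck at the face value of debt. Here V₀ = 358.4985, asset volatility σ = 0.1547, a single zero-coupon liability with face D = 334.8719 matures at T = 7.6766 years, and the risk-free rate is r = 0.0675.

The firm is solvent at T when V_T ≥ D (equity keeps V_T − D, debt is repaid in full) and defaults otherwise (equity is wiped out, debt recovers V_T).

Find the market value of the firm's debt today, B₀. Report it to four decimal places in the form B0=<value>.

B0=195.0169

d₁ = [ln(V₀/D) + (r + σ²/2)T] / (σ√T)
   = [ln(358.4985/334.8719) + (0.0675 + 0.5·0.1547²)·7.6766] / (0.1547·√7.6766)
   = [0.068176 + 0.610029] / 0.428622 = 1.582292
d₂ = d₁ − σ√T = 1.582292 − 0.428622 = 1.153669
N(d₁) = 0.943208,  N(d₂) = 0.875682,  e^(−rT) = 0.595609
E₀ = V₀·N(d₁) − D·e^(−rT)·N(d₂)
   = 358.4985·0.943208 − 334.8719·0.595609·0.875682 = 163.481588
B₀ = V₀ − E₀ = 358.4985 − 163.481588 = 195.016912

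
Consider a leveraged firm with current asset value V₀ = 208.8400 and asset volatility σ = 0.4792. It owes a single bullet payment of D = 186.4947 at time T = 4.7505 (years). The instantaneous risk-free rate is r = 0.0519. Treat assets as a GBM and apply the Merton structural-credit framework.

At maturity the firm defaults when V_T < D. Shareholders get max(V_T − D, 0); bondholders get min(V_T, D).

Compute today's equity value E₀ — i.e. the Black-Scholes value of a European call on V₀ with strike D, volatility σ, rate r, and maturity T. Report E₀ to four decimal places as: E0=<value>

E0=105.9314

d₁ = [ln(V₀/D) + (r + σ²/2)T] / (σ√T)
   = [ln(208.8400/186.4947) + (0.0519 + 0.5·0.4792²)·4.7505] / (0.4792·√4.7505)
   = [0.113166 + 0.791986] / 1.044447 = 0.866632
d₂ = d₁ − σ√T = 0.866632 − 1.044447 = -0.177815
N(d₁) = 0.806928,  N(d₂) = 0.429434,  e^(−rT) = 0.781492
E₀ = V₀·N(d₁) − D·e^(−rT)·N(d₂)
   = 208.8400·0.806928 − 186.4947·0.781492·0.429434 = 105.931425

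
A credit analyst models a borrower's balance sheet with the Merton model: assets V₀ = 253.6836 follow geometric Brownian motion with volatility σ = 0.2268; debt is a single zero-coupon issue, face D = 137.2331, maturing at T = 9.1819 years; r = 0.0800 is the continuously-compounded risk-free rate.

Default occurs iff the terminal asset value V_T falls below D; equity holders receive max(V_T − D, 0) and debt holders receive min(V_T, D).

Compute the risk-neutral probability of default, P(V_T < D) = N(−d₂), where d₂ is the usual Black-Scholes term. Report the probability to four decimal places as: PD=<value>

d₁ = [ln(V₀/D) + (r + σ²/2)T] / (σ√T)
   = [ln(253.6836/137.2331) + (0.0800 + 0.5·0.2268²)·9.1819] / (0.2268·√9.1819)
   = [0.614407 + 0.970702] / 0.687241 = 2.306481
d₂ = d₁ − σ√T = 2.306481 − 0.687241 = 1.619240
risk-neutral PD = N(−d₂) = N(-1.619240) = 0.052698

PD=0.0527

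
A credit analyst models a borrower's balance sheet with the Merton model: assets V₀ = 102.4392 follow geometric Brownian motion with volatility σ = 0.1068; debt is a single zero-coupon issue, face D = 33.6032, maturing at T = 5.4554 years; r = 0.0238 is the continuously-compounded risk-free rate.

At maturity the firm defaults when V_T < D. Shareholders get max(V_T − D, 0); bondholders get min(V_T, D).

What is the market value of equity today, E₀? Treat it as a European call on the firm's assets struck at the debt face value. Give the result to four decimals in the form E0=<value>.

d₁ = [ln(V₀/D) + (r + σ²/2)T] / (σ√T)
   = [ln(102.4392/33.6032) + (0.0238 + 0.5·0.1068²)·5.4554] / (0.1068·√5.4554)
   = [1.114648 + 0.160951] / 0.249451 = 5.113636
d₂ = d₁ − σ√T = 5.113636 − 0.249451 = 4.864185
N(d₁) = 1.000000,  N(d₂) = 0.999999,  e^(−rT) = 0.878237
E₀ = V₀·N(d₁) − D·e^(−rT)·N(d₂)
   = 102.4392·1.000000 − 33.6032·0.878237·0.999999 = 72.927619

E0=72.9276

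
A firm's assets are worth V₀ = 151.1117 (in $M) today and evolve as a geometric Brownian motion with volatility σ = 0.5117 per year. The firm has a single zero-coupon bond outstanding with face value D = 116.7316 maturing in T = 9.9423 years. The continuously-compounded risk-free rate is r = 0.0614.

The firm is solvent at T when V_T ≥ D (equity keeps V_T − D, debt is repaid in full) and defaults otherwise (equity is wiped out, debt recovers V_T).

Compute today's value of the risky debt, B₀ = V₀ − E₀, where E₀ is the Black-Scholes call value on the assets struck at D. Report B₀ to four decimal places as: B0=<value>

d₁ = [ln(V₀/D) + (r + σ²/2)T] / (σ√T)
   = [ln(151.1117/116.7316) + (0.0614 + 0.5·0.5117²)·9.9423] / (0.5117·√9.9423)
   = [0.258142 + 1.912088] / 1.613462 = 1.345076
d₂ = d₁ − σ√T = 1.345076 − 1.613462 = -0.268386
N(d₁) = 0.910700,  N(d₂) = 0.394201,  e^(−rT) = 0.543102
E₀ = V₀·N(d₁) − D·e^(−rT)·N(d₂)
   = 151.1117·0.910700 − 116.7316·0.543102·0.394201 = 112.626127
B₀ = V₀ − E₀ = 151.1117 − 112.626127 = 38.485573

B0=38.4856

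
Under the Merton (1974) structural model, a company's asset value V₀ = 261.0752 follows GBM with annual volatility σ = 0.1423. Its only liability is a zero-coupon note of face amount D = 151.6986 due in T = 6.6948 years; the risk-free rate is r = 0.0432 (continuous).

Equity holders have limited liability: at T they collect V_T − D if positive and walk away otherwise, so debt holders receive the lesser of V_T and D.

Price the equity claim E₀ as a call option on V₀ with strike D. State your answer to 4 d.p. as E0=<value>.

d₁ = [ln(V₀/D) + (r + σ²/2)T] / (σ√T)
   = [ln(261.0752/151.6986) + (0.0432 + 0.5·0.1423²)·6.6948] / (0.1423·√6.6948)
   = [0.542913 + 0.356998] / 0.368191 = 2.444138
d₂ = d₁ − σ√T = 2.444138 − 0.368191 = 2.075946
N(d₁) = 0.992740,  N(d₂) = 0.981051,  e^(−rT) = 0.748851
E₀ = V₀·N(d₁) − D·e^(−rT)·N(d₂)
   = 261.0752·0.992740 − 151.6986·0.748851·0.981051 = 147.732826

E0=147.7328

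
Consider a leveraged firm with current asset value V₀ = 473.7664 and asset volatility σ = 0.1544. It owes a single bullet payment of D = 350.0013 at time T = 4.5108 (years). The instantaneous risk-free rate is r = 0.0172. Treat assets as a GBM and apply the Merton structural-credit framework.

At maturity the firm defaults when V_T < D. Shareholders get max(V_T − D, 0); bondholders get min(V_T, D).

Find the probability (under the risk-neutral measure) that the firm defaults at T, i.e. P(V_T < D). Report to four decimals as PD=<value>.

d₁ = [ln(V₀/D) + (r + σ²/2)T] / (σ√T)
   = [ln(473.7664/350.0013) + (0.0172 + 0.5·0.1544²)·4.5108] / (0.1544·√4.5108)
   = [0.302778 + 0.131353] / 0.327925 = 1.323873
d₂ = d₁ − σ√T = 1.323873 − 0.327925 = 0.995948
risk-neutral PD = N(−d₂) = N(-0.995948) = 0.159638

PD=0.1596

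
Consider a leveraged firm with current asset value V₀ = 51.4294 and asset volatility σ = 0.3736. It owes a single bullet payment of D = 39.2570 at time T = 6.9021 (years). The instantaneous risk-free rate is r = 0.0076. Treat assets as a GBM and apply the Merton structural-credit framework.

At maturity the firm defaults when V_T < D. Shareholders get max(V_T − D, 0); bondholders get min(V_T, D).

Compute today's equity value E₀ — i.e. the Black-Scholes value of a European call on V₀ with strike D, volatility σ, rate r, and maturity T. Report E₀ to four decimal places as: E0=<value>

d₁ = [ln(V₀/D) + (r + σ²/2)T] / (σ√T)
   = [ln(51.4294/39.2570) + (0.0076 + 0.5·0.3736²)·6.9021] / (0.3736·√6.9021)
   = [0.270080 + 0.534143] / 0.981516 = 0.819368
d₂ = d₁ − σ√T = 0.819368 − 0.981516 = -0.162148
N(d₁) = 0.793712,  N(d₂) = 0.435595,  e^(−rT) = 0.948896
E₀ = V₀·N(d₁) − D·e^(−rT)·N(d₂)
   = 51.4294·0.793712 − 39.2570·0.948896·0.435595 = 24.593867

E0=24.5939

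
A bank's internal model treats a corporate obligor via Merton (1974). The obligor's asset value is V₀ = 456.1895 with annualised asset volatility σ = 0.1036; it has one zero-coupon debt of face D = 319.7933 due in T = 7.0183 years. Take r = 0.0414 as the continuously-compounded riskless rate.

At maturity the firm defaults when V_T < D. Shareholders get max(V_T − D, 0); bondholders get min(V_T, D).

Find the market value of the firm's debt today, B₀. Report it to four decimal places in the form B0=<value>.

d₁ = [ln(V₀/D) + (r + σ²/2)T] / (σ√T)
   = [ln(456.1895/319.7933) + (0.0414 + 0.5·0.1036²)·7.0183] / (0.1036·√7.0183)
   = [0.355233 + 0.328221] / 0.274458 = 2.490199
d₂ = d₁ − σ√T = 2.490199 − 0.274458 = 2.215741
N(d₁) = 0.993616,  N(d₂) = 0.986645,  e^(−rT) = 0.747846
E₀ = V₀·N(d₁) − D·e^(−rT)·N(d₂)
   = 456.1895·0.993616 − 319.7933·0.747846·0.986645 = 217.314939
B₀ = V₀ − E₀ = 456.1895 − 217.314939 = 238.874561

B0=238.8746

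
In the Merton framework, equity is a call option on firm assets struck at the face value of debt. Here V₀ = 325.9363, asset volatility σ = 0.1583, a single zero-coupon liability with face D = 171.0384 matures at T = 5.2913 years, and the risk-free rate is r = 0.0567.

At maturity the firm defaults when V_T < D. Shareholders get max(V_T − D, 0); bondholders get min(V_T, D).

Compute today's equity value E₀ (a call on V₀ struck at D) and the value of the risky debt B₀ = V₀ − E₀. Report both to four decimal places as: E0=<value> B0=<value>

E0=199.3387 B0=126.5976

d₁ = [ln(V₀/D) + (r + σ²/2)T] / (σ√T)
   = [ln(325.9363/171.0384) + (0.0567 + 0.5·0.1583²)·5.2913] / (0.1583·√5.2913)
   = [0.644814 + 0.366314] / 0.364135 = 2.776795
d₂ = d₁ − σ√T = 2.776795 − 0.364135 = 2.412661
N(d₁) = 0.997255,  N(d₂) = 0.992082,  e^(−rT) = 0.740806
E₀ = V₀·N(d₁) − D·e^(−rT)·N(d₂)
   = 325.9363·0.997255 − 171.0384·0.740806·0.992082 = 199.338691
B₀ = V₀ − E₀ = 325.9363 − 199.338691 = 126.597609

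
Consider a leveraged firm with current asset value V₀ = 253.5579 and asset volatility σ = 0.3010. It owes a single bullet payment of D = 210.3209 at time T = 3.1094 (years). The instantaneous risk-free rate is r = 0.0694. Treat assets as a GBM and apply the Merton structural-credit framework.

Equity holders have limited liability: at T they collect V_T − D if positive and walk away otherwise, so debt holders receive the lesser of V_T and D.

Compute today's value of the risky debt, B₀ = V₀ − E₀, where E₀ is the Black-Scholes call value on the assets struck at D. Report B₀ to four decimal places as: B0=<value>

B0=155.5705

d₁ = [ln(V₀/D) + (r + σ²/2)T] / (σ√T)
   = [ln(253.5579/210.3209) + (0.0694 + 0.5·0.3010²)·3.1094] / (0.3010·√3.1094)
   = [0.186958 + 0.356650] / 0.530768 = 1.024190
d₂ = d₁ − σ√T = 1.024190 − 0.530768 = 0.493422
N(d₁) = 0.847127,  N(d₂) = 0.689143,  e^(−rT) = 0.805903
E₀ = V₀·N(d₁) − D·e^(−rT)·N(d₂)
   = 253.5579·0.847127 − 210.3209·0.805903·0.689143 = 97.987369
B₀ = V₀ − E₀ = 253.5579 − 97.987369 = 155.570531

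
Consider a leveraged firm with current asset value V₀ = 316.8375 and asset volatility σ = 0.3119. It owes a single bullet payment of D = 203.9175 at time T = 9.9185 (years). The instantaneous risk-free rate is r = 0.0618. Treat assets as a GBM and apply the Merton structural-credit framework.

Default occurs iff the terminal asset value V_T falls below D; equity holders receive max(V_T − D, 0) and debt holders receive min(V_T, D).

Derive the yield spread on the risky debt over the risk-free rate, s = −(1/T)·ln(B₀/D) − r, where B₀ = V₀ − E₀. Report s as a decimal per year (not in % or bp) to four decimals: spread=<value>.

spread=0.0119

d₁ = [ln(V₀/D) + (r + σ²/2)T] / (σ√T)
   = [ln(316.8375/203.9175) + (0.0618 + 0.5·0.3119²)·9.9185] / (0.3119·√9.9185)
   = [0.440674 + 1.095407] / 0.982287 = 1.563780
d₂ = d₁ − σ√T = 1.563780 − 0.982287 = 0.581493
N(d₁) = 0.941065,  N(d₂) = 0.719546,  e^(−rT) = 0.541743
E₀ = V₀·N(d₁) − D·e^(−rT)·N(d₂)
   = 316.8375·0.941065 − 203.9175·0.541743·0.719546 = 218.675914
B₀ = V₀ − E₀ = 316.8375 − 218.675914 = 98.161586
spread = −(1/T)·ln(B₀/D) − r = −(1/9.9185)·ln(98.161586/203.9175) − 0.0618 = 0.01191080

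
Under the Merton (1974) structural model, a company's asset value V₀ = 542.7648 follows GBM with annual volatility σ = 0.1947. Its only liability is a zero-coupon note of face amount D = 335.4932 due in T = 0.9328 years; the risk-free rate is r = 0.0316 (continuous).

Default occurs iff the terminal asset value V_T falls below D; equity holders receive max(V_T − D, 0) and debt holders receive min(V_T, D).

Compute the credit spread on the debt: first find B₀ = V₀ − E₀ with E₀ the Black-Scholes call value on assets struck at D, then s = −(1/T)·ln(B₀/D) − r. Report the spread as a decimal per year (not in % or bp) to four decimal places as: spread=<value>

d₁ = [ln(V₀/D) + (r + σ²/2)T] / (σ√T)
   = [ln(542.7648/335.4932) + (0.0316 + 0.5·0.1947²)·0.9328] / (0.1947·√0.9328)
   = [0.481074 + 0.047157] / 0.188044 = 2.809078
d₂ = d₁ − σ√T = 2.809078 − 0.188044 = 2.621034
N(d₁) = 0.997516,  N(d₂) = 0.995617,  e^(−rT) = 0.970954
E₀ = V₀·N(d₁) − D·e^(−rT)·N(d₂)
   = 542.7648·0.997516 − 335.4932·0.970954·0.995617 = 217.095919
B₀ = V₀ − E₀ = 542.7648 − 217.095919 = 325.668881
spread = −(1/T)·ln(B₀/D) − r = −(1/0.9328)·ln(325.668881/335.4932) − 0.0316 = 0.00026163

spread=0.0003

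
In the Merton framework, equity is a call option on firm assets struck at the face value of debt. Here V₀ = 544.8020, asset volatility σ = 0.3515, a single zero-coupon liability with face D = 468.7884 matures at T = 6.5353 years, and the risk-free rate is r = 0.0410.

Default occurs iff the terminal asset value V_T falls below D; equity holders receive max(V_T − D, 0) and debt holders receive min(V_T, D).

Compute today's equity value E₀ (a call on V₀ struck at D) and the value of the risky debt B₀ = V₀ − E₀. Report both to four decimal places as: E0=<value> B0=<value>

d₁ = [ln(V₀/D) + (r + σ²/2)T] / (σ√T)
   = [ln(544.8020/468.7884) + (0.0410 + 0.5·0.3515²)·6.5353] / (0.3515·√6.5353)
   = [0.150271 + 0.671673] / 0.898583 = 0.914711
d₂ = d₁ − σ√T = 0.914711 − 0.898583 = 0.016128
N(d₁) = 0.819828,  N(d₂) = 0.506434,  e^(−rT) = 0.764948
E₀ = V₀·N(d₁) − D·e^(−rT)·N(d₂)
   = 544.8020·0.819828 − 468.7884·0.764948·0.506434 = 265.037504
B₀ = V₀ − E₀ = 544.8020 − 265.037504 = 279.764496

E0=265.0375 B0=279.7645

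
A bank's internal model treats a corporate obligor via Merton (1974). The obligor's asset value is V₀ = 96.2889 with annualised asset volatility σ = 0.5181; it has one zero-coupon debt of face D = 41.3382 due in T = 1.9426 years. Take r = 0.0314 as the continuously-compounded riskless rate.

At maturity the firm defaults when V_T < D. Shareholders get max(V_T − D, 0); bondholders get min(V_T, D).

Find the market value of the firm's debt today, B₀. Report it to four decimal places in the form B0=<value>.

d₁ = [ln(V₀/D) + (r + σ²/2)T] / (σ√T)
   = [ln(96.2889/41.3382) + (0.0314 + 0.5·0.5181²)·1.9426] / (0.5181·√1.9426)
   = [0.845566 + 0.321721] / 0.722113 = 1.616488
d₂ = d₁ − σ√T = 1.616488 − 0.722113 = 0.894375
N(d₁) = 0.947006,  N(d₂) = 0.814439,  e^(−rT) = 0.940825
E₀ = V₀·N(d₁) − D·e^(−rT)·N(d₂)
   = 96.2889·0.947006 − 41.3382·0.940825·0.814439 = 59.510927
B₀ = V₀ − E₀ = 96.2889 − 59.510927 = 36.777973

B0=36.7780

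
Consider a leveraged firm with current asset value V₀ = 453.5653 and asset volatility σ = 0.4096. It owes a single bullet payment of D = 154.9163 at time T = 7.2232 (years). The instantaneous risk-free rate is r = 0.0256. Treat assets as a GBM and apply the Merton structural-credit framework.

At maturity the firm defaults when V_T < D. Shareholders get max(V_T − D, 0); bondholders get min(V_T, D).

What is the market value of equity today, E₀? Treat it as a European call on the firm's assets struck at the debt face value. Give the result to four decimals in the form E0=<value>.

E0=339.9397

d₁ = [ln(V₀/D) + (r + σ²/2)T] / (σ√T)
   = [ln(453.5653/154.9163) + (0.0256 + 0.5·0.4096²)·7.2232] / (0.4096·√7.2232)
   = [1.074254 + 0.790840] / 1.100841 = 1.694244
d₂ = d₁ − σ√T = 1.694244 − 1.100841 = 0.593403
N(d₁) = 0.954891,  N(d₂) = 0.723544,  e^(−rT) = 0.831176
E₀ = V₀·N(d₁) − D·e^(−rT)·N(d₂)
   = 453.5653·0.954891 − 154.9163·0.831176·0.723544 = 339.939731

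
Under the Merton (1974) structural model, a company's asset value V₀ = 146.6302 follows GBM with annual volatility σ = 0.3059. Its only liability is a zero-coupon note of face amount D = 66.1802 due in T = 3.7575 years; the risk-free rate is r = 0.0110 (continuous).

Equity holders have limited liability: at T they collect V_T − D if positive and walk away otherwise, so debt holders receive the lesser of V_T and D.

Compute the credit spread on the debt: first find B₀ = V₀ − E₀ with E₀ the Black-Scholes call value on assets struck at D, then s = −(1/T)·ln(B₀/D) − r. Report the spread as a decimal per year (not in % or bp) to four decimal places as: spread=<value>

d₁ = [ln(V₀/D) + (r + σ²/2)T] / (σ√T)
   = [ln(146.6302/66.1802) + (0.0110 + 0.5·0.3059²)·3.7575] / (0.3059·√3.7575)
   = [0.795532 + 0.217136] / 0.592965 = 1.707805
d₂ = d₁ − σ√T = 1.707805 − 0.592965 = 1.114841
N(d₁) = 0.956164,  N(d₂) = 0.867541,  e^(−rT) = 0.959510
E₀ = V₀·N(d₁) − D·e^(−rT)·N(d₂)
   = 146.6302·0.956164 − 66.1802·0.959510·0.867541 = 85.113165
B₀ = V₀ − E₀ = 146.6302 − 85.113165 = 61.517035
spread = −(1/T)·ln(B₀/D) − r = −(1/3.7575)·ln(61.517035/66.1802) − 0.0110 = 0.00844569

spread=0.0084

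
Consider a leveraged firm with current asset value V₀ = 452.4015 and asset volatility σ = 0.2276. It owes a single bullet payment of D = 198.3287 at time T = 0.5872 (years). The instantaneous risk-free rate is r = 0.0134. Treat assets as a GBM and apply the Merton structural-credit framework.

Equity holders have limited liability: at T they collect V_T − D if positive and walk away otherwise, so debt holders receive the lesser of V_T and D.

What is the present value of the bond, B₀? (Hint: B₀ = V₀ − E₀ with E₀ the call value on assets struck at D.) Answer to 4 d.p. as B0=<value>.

B0=196.7743

d₁ = [ln(V₀/D) + (r + σ²/2)T] / (σ√T)
   = [ln(452.4015/198.3287) + (0.0134 + 0.5·0.2276²)·0.5872] / (0.2276·√0.5872)
   = [0.824644 + 0.023077] / 0.174408 = 4.860580
d₂ = d₁ − σ√T = 4.860580 − 0.174408 = 4.686172
N(d₁) = 0.999999,  N(d₂) = 0.999999,  e^(−rT) = 0.992162
E₀ = V₀·N(d₁) − D·e^(−rT)·N(d₂)
   = 452.4015·0.999999 − 198.3287·0.992162·0.999999 = 255.627231
B₀ = V₀ − E₀ = 452.4015 − 255.627231 = 196.774269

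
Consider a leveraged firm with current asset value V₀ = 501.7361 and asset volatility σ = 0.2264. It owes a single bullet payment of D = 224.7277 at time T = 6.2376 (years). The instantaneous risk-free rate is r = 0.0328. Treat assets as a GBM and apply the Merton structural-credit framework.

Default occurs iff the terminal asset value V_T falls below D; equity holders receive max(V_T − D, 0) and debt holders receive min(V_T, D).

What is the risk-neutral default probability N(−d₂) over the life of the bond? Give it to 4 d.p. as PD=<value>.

d₁ = [ln(V₀/D) + (r + σ²/2)T] / (σ√T)
   = [ln(501.7361/224.7277) + (0.0328 + 0.5·0.2264²)·6.2376] / (0.2264·√6.2376)
   = [0.803185 + 0.364453] / 0.565438 = 2.065015
d₂ = d₁ − σ√T = 2.065015 − 0.565438 = 1.499576
risk-neutral PD = N(−d₂) = N(-1.499576) = 0.066862

PD=0.0669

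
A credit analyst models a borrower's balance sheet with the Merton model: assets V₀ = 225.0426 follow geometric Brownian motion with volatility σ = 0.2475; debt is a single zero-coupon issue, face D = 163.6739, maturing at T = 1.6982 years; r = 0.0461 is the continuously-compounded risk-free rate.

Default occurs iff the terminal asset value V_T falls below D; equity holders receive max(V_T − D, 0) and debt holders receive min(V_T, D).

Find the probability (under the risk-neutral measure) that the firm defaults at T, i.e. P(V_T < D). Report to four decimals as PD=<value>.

d₁ = [ln(V₀/D) + (r + σ²/2)T] / (σ√T)
   = [ln(225.0426/163.6739) + (0.0461 + 0.5·0.2475²)·1.6982] / (0.2475·√1.6982)
   = [0.318414 + 0.130300] / 0.322530 = 1.391232
d₂ = d₁ − σ√T = 1.391232 − 0.322530 = 1.068702
risk-neutral PD = N(−d₂) = N(-1.068702) = 0.142602

PD=0.1426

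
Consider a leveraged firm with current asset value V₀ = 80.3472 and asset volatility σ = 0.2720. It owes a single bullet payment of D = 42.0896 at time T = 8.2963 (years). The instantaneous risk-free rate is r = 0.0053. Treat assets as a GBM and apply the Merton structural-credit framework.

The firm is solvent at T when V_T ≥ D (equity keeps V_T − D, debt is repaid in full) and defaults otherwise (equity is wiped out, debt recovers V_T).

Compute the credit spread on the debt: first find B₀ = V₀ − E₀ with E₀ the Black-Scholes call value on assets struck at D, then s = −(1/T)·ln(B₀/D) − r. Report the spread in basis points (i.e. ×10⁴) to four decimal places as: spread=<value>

spread=140.1118

d₁ = [ln(V₀/D) + (r + σ²/2)T] / (σ√T)
   = [ln(80.3472/42.0896) + (0.0053 + 0.5·0.2720²)·8.2963] / (0.2720·√8.2963)
   = [0.646557 + 0.350867] / 0.783450 = 1.273118
d₂ = d₁ − σ√T = 1.273118 − 0.783450 = 0.489668
N(d₁) = 0.898512,  N(d₂) = 0.687816,  e^(−rT) = 0.956982
E₀ = V₀·N(d₁) − D·e^(−rT)·N(d₂)
   = 80.3472·0.898512 − 42.0896·0.956982·0.687816 = 44.488388
B₀ = V₀ − E₀ = 80.3472 − 44.488388 = 35.858812
spread = −(1/T)·ln(B₀/D) − r = −(1/8.2963)·ln(35.858812/42.0896) − 0.0053 = 0.01401118
in basis points: 0.01401118 × 10⁴ = 140.1118 bp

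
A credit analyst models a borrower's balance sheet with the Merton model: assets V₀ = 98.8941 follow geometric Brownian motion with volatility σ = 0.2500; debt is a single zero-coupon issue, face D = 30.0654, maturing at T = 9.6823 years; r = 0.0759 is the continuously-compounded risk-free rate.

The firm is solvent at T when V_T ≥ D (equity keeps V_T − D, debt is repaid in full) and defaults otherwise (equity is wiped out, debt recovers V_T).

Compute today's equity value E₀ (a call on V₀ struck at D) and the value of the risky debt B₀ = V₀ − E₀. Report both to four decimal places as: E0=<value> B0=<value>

d₁ = [ln(V₀/D) + (r + σ²/2)T] / (σ√T)
   = [ln(98.8941/30.0654) + (0.0759 + 0.5·0.2500²)·9.6823] / (0.2500·√9.6823)
   = [1.190675 + 1.037458] / 0.777910 = 2.864256
d₂ = d₁ − σ√T = 2.864256 − 0.777910 = 2.086346
N(d₁) = 0.997910,  N(d₂) = 0.981526,  e^(−rT) = 0.479560
E₀ = V₀·N(d₁) − D·e^(−rT)·N(d₂)
   = 98.8941·0.997910 − 30.0654·0.479560·0.981526 = 84.535613
B₀ = V₀ − E₀ = 98.8941 − 84.535613 = 14.358487

E0=84.5356 B0=14.3585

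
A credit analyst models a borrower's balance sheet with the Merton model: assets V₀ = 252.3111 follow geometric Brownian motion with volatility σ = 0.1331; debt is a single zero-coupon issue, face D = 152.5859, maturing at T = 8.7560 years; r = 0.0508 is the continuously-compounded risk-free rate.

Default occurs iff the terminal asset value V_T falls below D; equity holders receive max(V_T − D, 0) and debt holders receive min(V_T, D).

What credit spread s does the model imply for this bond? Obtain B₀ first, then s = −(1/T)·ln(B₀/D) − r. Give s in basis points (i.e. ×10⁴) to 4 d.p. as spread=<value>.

spread=1.8992

d₁ = [ln(V₀/D) + (r + σ²/2)T] / (σ√T)
   = [ln(252.3111/152.5859) + (0.0508 + 0.5·0.1331²)·8.7560] / (0.1331·√8.7560)
   = [0.502935 + 0.522364] / 0.393850 = 2.603272
d₂ = d₁ − σ√T = 2.603272 − 0.393850 = 2.209422
N(d₁) = 0.995383,  N(d₂) = 0.986427,  e^(−rT) = 0.640949
E₀ = V₀·N(d₁) − D·e^(−rT)·N(d₂)
   = 252.3111·0.995383 − 152.5859·0.640949·0.986427 = 154.673762
B₀ = V₀ − E₀ = 252.3111 − 154.673762 = 97.637338
spread = −(1/T)·ln(B₀/D) − r = −(1/8.7560)·ln(97.637338/152.5859) − 0.0508 = 0.00018992
in basis points: 0.00018992 × 10⁴ = 1.8992 bp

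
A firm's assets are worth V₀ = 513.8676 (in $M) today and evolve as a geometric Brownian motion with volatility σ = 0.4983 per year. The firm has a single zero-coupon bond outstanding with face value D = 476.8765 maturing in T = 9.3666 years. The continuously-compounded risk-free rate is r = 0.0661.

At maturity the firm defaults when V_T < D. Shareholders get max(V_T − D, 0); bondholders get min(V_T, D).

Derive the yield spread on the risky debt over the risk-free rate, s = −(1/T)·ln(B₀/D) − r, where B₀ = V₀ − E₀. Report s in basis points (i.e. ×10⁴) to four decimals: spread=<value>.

spread=540.4265

d₁ = [ln(V₀/D) + (r + σ²/2)T] / (σ√T)
   = [ln(513.8676/476.8765) + (0.0661 + 0.5·0.4983²)·9.3666] / (0.4983·√9.3666)
   = [0.074708 + 1.782009] / 1.525042 = 1.217486
d₂ = d₁ − σ√T = 1.217486 − 1.525042 = -0.307556
N(d₁) = 0.888290,  N(d₂) = 0.379210,  e^(−rT) = 0.538411
E₀ = V₀·N(d₁) − D·e^(−rT)·N(d₂)
   = 513.8676·0.888290 − 476.8765·0.538411·0.379210 = 359.099260
B₀ = V₀ − E₀ = 513.8676 − 359.099260 = 154.768340
spread = −(1/T)·ln(B₀/D) − r = −(1/9.3666)·ln(154.768340/476.8765) − 0.0661 = 0.05404265
in basis points: 0.05404265 × 10⁴ = 540.4265 bp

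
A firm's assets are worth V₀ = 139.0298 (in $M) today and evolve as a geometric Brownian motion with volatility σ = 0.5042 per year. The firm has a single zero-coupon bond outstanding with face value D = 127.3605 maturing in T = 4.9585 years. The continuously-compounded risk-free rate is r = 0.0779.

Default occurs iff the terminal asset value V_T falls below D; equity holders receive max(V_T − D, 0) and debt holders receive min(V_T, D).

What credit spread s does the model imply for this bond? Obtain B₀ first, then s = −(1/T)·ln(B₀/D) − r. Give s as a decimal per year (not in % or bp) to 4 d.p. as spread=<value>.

d₁ = [ln(V₀/D) + (r + σ²/2)T] / (σ√T)
   = [ln(139.0298/127.3605) + (0.0779 + 0.5·0.5042²)·4.9585] / (0.5042·√4.9585)
   = [0.087667 + 1.016536] / 1.122737 = 0.983492
d₂ = d₁ − σ√T = 0.983492 − 1.122737 = -0.139245
N(d₁) = 0.837317,  N(d₂) = 0.444628,  e^(−rT) = 0.679589
E₀ = V₀·N(d₁) − D·e^(−rT)·N(d₂)
   = 139.0298·0.837317 − 127.3605·0.679589·0.444628 = 77.928240
B₀ = V₀ − E₀ = 139.0298 − 77.928240 = 61.101560
spread = −(1/T)·ln(B₀/D) − r = −(1/4.9585)·ln(61.101560/127.3605) − 0.0779 = 0.07022630

spread=0.0702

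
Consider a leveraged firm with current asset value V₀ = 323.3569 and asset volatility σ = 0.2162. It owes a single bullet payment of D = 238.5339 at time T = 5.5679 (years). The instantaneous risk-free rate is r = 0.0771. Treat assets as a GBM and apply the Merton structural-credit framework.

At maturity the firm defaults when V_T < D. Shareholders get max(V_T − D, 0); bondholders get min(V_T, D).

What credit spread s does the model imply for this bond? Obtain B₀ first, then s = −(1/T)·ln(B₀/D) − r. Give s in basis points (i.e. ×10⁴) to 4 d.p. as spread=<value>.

d₁ = [ln(V₀/D) + (r + σ²/2)T] / (σ√T)
   = [ln(323.3569/238.5339) + (0.0771 + 0.5·0.2162²)·5.5679] / (0.2162·√5.5679)
   = [0.304245 + 0.559414] / 0.510154 = 1.692937
d₂ = d₁ − σ√T = 1.692937 − 0.510154 = 1.182783
N(d₁) = 0.954766,  N(d₂) = 0.881552,  e^(−rT) = 0.650974
E₀ = V₀·N(d₁) − D·e^(−rT)·N(d₂)
   = 323.3569·0.954766 − 238.5339·0.650974·0.881552 = 171.843297
B₀ = V₀ − E₀ = 323.3569 − 171.843297 = 151.513603
spread = −(1/T)·ln(B₀/D) − r = −(1/5.5679)·ln(151.513603/238.5339) − 0.0771 = 0.00440937
in basis points: 0.00440937 × 10⁴ = 44.0937 bp

spread=44.0937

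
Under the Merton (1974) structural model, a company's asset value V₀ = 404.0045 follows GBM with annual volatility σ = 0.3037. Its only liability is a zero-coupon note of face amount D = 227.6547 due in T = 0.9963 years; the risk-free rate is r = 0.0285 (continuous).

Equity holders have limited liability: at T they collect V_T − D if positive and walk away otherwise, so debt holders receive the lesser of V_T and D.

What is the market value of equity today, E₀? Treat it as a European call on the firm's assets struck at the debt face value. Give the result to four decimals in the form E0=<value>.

d₁ = [ln(V₀/D) + (r + σ²/2)T] / (σ√T)
   = [ln(404.0045/227.6547) + (0.0285 + 0.5·0.3037²)·0.9963] / (0.3037·√0.9963)
   = [0.573596 + 0.074341] / 0.303138 = 2.137434
d₂ = d₁ − σ√T = 2.137434 − 0.303138 = 1.834297
N(d₁) = 0.983719,  N(d₂) = 0.966695,  e^(−rT) = 0.972005
E₀ = V₀·N(d₁) − D·e^(−rT)·N(d₂)
   = 404.0045·0.983719 − 227.6547·0.972005·0.966695 = 183.515082

E0=183.5151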